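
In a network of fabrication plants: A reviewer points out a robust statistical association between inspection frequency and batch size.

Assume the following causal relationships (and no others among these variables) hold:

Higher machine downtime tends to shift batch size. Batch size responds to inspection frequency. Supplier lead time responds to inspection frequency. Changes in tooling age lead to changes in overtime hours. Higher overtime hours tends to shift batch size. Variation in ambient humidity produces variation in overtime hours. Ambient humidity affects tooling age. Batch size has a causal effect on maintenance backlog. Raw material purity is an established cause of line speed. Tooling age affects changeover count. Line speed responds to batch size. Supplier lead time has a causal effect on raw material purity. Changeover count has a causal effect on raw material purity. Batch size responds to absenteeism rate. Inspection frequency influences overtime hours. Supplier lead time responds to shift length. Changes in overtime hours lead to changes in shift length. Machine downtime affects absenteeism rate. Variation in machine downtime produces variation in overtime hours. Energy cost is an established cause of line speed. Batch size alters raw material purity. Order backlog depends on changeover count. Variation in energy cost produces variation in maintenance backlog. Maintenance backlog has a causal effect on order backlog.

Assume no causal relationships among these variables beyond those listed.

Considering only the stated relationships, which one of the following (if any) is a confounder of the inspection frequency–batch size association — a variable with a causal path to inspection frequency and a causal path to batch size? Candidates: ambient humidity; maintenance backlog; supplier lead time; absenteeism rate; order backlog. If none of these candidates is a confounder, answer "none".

None of the listed candidates has causal paths to both inspection frequency and batch size in the stated relationships, so none is a common cause.

none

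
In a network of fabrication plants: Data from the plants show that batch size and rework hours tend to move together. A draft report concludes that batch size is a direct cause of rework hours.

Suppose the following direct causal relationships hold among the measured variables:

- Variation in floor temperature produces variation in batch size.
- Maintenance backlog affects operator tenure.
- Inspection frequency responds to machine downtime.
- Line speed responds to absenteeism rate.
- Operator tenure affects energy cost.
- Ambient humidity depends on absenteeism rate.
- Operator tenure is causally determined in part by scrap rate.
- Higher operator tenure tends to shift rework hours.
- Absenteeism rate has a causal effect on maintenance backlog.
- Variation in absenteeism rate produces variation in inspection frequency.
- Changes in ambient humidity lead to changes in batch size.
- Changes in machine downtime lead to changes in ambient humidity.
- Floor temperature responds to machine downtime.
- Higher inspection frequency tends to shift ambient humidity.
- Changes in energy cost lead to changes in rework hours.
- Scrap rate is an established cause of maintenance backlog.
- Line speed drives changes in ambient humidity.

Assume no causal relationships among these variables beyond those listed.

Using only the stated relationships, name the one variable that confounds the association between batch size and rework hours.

Absenteeism rate has a causal path to batch size (absenteeism rate → ambient humidity → batch size) and a separate causal path to rework hours (absenteeism rate → maintenance backlog → operator tenure → rework hours), so it is a common cause of both.
No stated relationship gives batch size a causal route to rework hours, so the correlation is explained by the shared upstream cause rather than a direct effect.

absenteeism rate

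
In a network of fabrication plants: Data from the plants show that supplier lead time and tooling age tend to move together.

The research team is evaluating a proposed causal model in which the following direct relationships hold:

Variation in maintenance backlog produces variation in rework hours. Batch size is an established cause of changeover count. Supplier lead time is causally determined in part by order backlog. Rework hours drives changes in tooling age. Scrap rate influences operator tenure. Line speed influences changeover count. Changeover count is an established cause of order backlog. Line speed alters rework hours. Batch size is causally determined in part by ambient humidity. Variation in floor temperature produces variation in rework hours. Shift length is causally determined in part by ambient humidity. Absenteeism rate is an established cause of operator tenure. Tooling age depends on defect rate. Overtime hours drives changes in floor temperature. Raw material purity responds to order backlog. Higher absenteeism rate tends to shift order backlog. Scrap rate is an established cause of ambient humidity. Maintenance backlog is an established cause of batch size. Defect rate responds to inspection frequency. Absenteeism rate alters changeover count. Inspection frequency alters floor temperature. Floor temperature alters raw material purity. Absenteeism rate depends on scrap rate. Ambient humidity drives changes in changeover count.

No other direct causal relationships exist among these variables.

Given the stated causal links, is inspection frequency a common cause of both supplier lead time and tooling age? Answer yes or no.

Inspection frequency has no stated causal path to supplier lead time. A confounder must cause both variables, so inspection frequency does not qualify.

no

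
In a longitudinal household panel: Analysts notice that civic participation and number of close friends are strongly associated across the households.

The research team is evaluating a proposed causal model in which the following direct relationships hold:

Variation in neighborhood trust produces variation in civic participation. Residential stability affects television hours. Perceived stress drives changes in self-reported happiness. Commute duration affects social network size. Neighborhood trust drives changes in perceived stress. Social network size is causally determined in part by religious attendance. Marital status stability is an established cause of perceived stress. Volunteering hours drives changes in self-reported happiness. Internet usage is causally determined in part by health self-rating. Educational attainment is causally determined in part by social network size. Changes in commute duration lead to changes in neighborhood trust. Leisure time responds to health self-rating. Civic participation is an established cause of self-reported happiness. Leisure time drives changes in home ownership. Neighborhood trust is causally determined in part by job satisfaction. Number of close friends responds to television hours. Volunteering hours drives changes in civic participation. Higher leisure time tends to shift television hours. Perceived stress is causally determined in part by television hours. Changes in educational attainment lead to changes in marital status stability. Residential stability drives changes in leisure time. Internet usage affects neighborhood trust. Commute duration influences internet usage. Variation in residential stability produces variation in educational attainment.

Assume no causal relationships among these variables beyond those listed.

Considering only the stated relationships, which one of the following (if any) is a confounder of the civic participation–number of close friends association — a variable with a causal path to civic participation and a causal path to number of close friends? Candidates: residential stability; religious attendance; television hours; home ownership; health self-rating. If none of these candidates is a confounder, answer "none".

Health self-rating causes civic participation (health self-rating → internet usage → neighborhood trust → civic participation) and also causes number of close friends (health self-rating → leisure time → television hours → number of close friends); it is a common cause of both.
Each of the other candidates lacks a causal path to at least one of civic participation and number of close friends, so they do not confound the relationship.

health self-rating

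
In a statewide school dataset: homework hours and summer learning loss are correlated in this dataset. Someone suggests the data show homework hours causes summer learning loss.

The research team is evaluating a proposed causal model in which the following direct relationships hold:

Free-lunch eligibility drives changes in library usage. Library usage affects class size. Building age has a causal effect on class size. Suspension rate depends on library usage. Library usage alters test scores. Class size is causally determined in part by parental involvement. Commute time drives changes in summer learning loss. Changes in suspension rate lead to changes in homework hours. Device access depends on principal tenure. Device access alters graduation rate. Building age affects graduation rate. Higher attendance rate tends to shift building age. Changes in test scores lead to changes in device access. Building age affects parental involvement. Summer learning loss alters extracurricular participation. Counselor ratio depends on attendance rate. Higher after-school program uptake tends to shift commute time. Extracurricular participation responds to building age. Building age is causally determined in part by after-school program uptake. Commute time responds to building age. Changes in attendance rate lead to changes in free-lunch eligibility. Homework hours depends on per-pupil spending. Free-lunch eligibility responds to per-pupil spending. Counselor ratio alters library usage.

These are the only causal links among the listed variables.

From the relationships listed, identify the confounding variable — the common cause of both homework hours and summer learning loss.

Attendance rate has a causal path to homework hours (attendance rate → counselor ratio → library usage → suspension rate → homework hours) and a separate causal path to summer learning loss (attendance rate → building age → commute time → summer learning loss), so it is a common cause of both.
No stated relationship gives homework hours a causal route to summer learning loss, so the correlation is explained by the shared upstream cause rather than a direct effect.

attendance rate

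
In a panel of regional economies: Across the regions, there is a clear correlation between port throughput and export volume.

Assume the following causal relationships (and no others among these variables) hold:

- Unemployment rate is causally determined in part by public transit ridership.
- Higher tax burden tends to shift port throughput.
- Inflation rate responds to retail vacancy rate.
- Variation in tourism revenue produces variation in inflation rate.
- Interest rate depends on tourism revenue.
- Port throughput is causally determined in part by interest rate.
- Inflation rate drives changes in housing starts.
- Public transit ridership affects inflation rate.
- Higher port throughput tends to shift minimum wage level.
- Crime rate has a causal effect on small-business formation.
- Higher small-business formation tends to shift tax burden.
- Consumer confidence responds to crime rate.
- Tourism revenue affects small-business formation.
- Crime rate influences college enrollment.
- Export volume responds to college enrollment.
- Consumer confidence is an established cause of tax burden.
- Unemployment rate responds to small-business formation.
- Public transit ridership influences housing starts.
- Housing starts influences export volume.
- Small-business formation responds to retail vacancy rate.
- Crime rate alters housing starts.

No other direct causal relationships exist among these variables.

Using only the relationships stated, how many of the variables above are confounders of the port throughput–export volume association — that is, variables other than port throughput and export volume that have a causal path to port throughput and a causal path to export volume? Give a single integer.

The common causes are: crime rate (to port throughput via crime rate → consumer confidence → tax burden → port throughput; to export volume via crime rate → housing starts → export volume); retail vacancy rate (to port throughput via retail vacancy rate → small-business formation → tax burden → port throughput; to export volume via retail vacancy rate → inflation rate → housing starts → export volume); tourism revenue (to port throughput via tourism revenue → interest rate → port throughput; to export volume via tourism revenue → inflation rate → housing starts → export volume).
Every other variable lacks a causal path to at least one of port throughput and export volume.

3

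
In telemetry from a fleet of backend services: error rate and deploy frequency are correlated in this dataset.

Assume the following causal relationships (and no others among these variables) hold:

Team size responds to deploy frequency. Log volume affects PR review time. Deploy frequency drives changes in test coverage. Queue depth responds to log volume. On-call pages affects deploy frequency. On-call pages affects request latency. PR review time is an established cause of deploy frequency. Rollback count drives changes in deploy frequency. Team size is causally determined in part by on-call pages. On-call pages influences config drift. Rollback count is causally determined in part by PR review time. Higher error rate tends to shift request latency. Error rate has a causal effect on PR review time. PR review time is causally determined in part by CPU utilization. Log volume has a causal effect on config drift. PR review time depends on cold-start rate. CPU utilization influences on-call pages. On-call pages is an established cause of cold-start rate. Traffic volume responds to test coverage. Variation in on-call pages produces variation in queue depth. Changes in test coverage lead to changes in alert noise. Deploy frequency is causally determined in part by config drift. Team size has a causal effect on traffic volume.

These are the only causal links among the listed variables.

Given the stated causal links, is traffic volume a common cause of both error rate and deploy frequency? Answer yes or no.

no

Traffic volume has no stated causal path to either error rate or deploy frequency. A confounder must cause both variables, so traffic volume does not qualify.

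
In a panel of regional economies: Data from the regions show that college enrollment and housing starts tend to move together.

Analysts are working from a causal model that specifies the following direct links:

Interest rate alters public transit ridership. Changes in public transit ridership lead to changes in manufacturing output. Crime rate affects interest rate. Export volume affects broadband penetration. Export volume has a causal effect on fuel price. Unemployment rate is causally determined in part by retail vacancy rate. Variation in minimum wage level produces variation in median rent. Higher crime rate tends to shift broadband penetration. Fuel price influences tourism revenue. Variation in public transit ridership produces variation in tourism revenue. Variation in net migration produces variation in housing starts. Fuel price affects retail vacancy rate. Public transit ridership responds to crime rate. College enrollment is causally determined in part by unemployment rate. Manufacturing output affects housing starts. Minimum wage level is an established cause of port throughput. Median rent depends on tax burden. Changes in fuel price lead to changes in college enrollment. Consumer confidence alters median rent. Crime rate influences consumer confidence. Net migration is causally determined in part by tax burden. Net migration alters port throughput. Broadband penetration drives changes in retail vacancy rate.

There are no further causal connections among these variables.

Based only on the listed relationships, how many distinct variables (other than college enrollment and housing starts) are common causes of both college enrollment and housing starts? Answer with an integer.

1

The common causes are: crime rate (to college enrollment via crime rate → broadband penetration → retail vacancy rate → unemployment rate → college enrollment; to housing starts via crime rate → public transit ridership → manufacturing output → housing starts).
Every other variable lacks a causal path to at least one of college enrollment and housing starts.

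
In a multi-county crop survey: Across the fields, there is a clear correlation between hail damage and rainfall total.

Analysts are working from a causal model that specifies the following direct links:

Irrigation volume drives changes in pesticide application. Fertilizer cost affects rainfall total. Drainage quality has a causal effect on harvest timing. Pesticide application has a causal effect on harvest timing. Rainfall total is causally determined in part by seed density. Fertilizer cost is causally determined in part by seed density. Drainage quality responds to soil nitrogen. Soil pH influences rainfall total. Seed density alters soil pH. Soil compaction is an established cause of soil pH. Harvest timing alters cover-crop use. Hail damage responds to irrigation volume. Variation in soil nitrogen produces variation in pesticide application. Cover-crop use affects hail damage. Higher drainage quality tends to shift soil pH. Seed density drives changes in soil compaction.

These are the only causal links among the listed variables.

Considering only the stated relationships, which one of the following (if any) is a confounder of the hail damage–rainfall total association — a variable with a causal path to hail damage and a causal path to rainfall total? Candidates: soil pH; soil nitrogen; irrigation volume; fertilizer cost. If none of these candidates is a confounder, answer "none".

Soil nitrogen causes hail damage (soil nitrogen → drainage quality → harvest timing → cover-crop use → hail damage) and also causes rainfall total (soil nitrogen → drainage quality → soil pH → rainfall total); it is a common cause of both.
Each of the other candidates lacks a causal path to at least one of hail damage and rainfall total, so they do not confound the relationship.

soil nitrogen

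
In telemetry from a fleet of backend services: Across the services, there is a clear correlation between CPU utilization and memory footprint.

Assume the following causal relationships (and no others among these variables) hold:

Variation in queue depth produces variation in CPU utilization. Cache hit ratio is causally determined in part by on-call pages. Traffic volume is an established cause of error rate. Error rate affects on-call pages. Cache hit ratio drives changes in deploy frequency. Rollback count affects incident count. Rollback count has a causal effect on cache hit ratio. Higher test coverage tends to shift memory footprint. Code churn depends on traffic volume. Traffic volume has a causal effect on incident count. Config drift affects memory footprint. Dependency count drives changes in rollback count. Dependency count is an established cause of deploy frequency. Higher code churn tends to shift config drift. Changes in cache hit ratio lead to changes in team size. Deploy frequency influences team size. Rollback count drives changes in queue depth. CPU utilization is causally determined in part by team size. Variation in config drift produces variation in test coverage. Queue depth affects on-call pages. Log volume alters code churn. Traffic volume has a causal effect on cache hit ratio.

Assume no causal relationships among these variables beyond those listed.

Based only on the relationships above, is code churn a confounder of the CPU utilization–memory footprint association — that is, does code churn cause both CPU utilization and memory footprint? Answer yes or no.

no

Code churn has no stated causal path to CPU utilization. A confounder must cause both variables, so code churn does not qualify.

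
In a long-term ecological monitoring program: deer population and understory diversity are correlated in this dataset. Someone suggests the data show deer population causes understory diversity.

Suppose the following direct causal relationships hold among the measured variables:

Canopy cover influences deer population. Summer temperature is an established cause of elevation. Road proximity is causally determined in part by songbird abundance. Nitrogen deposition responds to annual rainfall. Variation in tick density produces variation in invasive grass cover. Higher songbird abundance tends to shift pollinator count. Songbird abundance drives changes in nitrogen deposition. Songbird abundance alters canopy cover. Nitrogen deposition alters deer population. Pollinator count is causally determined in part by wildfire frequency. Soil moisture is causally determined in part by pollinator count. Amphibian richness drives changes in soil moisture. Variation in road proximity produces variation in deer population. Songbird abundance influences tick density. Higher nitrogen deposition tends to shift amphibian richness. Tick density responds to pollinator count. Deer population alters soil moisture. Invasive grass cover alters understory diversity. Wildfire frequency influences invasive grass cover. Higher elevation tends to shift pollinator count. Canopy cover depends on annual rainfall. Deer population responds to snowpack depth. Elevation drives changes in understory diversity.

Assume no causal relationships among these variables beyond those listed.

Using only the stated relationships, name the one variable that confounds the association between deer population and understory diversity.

Songbird abundance has a causal path to deer population (songbird abundance → nitrogen deposition → deer population) and a separate causal path to understory diversity (songbird abundance → tick density → invasive grass cover → understory diversity), so it is a common cause of both.
No stated relationship gives deer population a causal route to understory diversity, so the correlation is explained by the shared upstream cause rather than a direct effect.

songbird abundance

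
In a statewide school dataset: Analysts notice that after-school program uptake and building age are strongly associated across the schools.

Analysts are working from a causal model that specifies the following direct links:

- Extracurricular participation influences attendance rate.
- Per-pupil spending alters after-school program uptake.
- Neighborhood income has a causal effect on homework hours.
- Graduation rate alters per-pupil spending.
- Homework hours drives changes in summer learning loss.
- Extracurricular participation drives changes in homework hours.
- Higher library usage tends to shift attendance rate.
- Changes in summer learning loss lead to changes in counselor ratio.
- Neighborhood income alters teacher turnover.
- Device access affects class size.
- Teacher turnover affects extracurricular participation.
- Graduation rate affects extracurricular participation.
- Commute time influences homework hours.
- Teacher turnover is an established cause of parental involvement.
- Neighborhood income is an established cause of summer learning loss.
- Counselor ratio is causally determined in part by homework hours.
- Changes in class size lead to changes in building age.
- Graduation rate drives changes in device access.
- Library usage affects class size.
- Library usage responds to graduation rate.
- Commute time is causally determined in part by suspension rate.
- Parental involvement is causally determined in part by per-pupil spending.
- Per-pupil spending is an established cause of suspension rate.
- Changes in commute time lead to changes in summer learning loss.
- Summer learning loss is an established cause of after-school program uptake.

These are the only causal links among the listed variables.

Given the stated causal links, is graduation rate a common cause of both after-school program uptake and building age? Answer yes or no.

Graduation rate has a causal path to after-school program uptake (graduation rate → per-pupil spending → after-school program uptake) and to building age (graduation rate → library usage → class size → building age), so it is a common cause of both — a confounder.

yes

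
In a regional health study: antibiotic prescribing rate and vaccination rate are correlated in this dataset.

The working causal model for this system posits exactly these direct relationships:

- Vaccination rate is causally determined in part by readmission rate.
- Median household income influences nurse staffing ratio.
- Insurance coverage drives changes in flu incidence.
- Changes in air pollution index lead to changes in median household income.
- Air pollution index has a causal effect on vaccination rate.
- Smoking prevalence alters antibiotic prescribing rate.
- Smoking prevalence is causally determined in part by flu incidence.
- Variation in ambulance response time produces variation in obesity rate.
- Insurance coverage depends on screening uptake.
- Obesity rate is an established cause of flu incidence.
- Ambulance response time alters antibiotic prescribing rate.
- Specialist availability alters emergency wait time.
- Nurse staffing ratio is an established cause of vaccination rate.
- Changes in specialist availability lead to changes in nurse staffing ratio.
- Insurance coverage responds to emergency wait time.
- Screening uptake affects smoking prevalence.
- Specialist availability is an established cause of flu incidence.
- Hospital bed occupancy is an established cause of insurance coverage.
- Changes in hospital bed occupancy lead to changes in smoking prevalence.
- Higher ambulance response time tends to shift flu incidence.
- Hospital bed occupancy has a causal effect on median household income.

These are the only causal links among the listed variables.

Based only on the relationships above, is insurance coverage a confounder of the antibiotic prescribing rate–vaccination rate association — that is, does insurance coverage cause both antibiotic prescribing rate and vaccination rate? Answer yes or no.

no

Insurance coverage has no stated causal path to vaccination rate. A confounder must cause both variables, so insurance coverage does not qualify.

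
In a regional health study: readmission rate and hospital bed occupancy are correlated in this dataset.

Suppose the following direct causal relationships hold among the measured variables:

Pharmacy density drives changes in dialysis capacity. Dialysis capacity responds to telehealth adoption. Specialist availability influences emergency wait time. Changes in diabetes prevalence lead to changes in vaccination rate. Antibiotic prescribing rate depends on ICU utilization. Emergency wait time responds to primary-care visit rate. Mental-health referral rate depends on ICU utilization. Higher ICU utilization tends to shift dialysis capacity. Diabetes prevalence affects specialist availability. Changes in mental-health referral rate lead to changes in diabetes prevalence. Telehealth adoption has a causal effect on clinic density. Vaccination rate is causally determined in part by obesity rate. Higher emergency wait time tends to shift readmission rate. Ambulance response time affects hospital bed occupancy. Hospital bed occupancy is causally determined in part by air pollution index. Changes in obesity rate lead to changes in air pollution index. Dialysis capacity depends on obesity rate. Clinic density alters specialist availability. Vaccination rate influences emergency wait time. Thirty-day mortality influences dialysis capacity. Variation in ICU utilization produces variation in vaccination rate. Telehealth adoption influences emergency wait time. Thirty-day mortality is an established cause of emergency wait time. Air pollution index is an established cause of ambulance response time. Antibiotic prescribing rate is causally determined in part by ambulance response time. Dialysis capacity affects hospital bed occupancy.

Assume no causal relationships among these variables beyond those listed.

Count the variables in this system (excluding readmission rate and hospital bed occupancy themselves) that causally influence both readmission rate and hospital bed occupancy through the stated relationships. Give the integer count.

The common causes are: ICU utilization (to readmission rate via ICU utilization → vaccination rate → emergency wait time → readmission rate; to hospital bed occupancy via ICU utilization → dialysis capacity → hospital bed occupancy); obesity rate (to readmission rate via obesity rate → vaccination rate → emergency wait time → readmission rate; to hospital bed occupancy via obesity rate → air pollution index → hospital bed occupancy); telehealth adoption (to readmission rate via telehealth adoption → emergency wait time → readmission rate; to hospital bed occupancy via telehealth adoption → dialysis capacity → hospital bed occupancy); thirty-day mortality (to readmission rate via thirty-day mortality → emergency wait time → readmission rate; to hospital bed occupancy via thirty-day mortality → dialysis capacity → hospital bed occupancy).
Every other variable lacks a causal path to at least one of readmission rate and hospital bed occupancy.

4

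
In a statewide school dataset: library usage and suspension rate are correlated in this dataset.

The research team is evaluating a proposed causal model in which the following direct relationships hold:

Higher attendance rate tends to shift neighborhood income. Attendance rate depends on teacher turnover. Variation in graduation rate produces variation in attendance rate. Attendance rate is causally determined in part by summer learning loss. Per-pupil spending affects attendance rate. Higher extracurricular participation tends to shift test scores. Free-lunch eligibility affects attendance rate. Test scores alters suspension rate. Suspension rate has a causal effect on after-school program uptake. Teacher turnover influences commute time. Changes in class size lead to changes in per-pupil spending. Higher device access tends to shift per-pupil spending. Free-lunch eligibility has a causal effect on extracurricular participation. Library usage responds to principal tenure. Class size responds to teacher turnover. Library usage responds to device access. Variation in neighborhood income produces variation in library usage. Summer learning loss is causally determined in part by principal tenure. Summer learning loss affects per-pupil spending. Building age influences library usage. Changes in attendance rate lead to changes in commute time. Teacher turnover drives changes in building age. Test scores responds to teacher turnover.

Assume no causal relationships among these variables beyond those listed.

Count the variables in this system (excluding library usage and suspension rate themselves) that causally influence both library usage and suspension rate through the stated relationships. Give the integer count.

The common causes are: free-lunch eligibility (to library usage via free-lunch eligibility → attendance rate → neighborhood income → library usage; to suspension rate via free-lunch eligibility → extracurricular participation → test scores → suspension rate); teacher turnover (to library usage via teacher turnover → building age → library usage; to suspension rate via teacher turnover → test scores → suspension rate).
Every other variable lacks a causal path to at least one of library usage and suspension rate.

2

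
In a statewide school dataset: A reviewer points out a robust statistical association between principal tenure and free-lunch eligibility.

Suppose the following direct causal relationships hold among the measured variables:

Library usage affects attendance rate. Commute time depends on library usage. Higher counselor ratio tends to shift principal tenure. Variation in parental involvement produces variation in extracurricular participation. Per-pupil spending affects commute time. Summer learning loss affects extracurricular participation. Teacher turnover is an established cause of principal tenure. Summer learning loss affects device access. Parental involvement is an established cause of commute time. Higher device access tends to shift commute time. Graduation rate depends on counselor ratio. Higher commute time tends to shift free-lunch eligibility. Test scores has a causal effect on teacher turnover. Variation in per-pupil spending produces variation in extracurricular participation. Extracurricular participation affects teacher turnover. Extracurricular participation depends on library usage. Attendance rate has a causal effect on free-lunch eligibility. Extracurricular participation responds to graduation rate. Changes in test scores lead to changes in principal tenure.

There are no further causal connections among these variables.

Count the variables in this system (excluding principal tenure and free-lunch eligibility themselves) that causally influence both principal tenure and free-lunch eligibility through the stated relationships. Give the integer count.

The common causes are: library usage (to principal tenure via library usage → extracurricular participation → teacher turnover → principal tenure; to free-lunch eligibility via library usage → commute time → free-lunch eligibility); parental involvement (to principal tenure via parental involvement → extracurricular participation → teacher turnover → principal tenure; to free-lunch eligibility via parental involvement → commute time → free-lunch eligibility); per-pupil spending (to principal tenure via per-pupil spending → extracurricular participation → teacher turnover → principal tenure; to free-lunch eligibility via per-pupil spending → commute time → free-lunch eligibility); summer learning loss (to principal tenure via summer learning loss → extracurricular participation → teacher turnover → principal tenure; to free-lunch eligibility via summer learning loss → device access → commute time → free-lunch eligibility).
Every other variable lacks a causal path to at least one of principal tenure and free-lunch eligibility.

4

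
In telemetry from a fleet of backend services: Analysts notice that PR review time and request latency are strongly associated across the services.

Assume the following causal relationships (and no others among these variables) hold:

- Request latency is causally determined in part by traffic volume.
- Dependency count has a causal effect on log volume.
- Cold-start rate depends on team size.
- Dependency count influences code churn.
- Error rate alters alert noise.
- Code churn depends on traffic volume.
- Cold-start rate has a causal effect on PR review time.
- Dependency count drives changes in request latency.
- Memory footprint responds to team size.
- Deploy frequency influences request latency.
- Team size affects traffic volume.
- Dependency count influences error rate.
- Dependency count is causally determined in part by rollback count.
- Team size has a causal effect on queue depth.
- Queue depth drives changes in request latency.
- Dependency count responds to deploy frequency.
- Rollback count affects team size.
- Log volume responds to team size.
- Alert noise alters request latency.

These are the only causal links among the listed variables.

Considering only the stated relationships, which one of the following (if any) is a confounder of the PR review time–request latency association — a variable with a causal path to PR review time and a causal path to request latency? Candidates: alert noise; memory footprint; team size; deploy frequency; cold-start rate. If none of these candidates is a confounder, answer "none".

team size

Team size causes PR review time (team size → cold-start rate → PR review time) and also causes request latency (team size → traffic volume → request latency); it is a common cause of both.
Each of the other candidates lacks a causal path to at least one of PR review time and request latency, so they do not confound the relationship.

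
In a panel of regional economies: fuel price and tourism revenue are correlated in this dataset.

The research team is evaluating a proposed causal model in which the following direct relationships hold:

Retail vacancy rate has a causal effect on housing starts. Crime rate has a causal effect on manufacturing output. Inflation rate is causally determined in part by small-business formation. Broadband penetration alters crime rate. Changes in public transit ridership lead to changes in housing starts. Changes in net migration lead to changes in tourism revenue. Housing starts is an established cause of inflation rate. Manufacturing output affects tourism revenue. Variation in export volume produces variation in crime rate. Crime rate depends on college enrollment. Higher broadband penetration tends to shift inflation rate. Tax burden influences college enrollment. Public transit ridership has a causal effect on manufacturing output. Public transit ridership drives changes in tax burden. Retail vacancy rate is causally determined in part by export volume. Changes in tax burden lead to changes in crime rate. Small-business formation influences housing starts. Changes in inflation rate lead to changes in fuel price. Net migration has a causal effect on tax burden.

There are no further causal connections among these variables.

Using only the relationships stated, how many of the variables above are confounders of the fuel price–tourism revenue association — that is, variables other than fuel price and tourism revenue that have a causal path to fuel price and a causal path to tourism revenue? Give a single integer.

The common causes are: broadband penetration (to fuel price via broadband penetration → inflation rate → fuel price; to tourism revenue via broadband penetration → crime rate → manufacturing output → tourism revenue); export volume (to fuel price via export volume → retail vacancy rate → housing starts → inflation rate → fuel price; to tourism revenue via export volume → crime rate → manufacturing output → tourism revenue); public transit ridership (to fuel price via public transit ridership → housing starts → inflation rate → fuel price; to tourism revenue via public transit ridership → manufacturing output → tourism revenue).
Every other variable lacks a causal path to at least one of fuel price and tourism revenue.

3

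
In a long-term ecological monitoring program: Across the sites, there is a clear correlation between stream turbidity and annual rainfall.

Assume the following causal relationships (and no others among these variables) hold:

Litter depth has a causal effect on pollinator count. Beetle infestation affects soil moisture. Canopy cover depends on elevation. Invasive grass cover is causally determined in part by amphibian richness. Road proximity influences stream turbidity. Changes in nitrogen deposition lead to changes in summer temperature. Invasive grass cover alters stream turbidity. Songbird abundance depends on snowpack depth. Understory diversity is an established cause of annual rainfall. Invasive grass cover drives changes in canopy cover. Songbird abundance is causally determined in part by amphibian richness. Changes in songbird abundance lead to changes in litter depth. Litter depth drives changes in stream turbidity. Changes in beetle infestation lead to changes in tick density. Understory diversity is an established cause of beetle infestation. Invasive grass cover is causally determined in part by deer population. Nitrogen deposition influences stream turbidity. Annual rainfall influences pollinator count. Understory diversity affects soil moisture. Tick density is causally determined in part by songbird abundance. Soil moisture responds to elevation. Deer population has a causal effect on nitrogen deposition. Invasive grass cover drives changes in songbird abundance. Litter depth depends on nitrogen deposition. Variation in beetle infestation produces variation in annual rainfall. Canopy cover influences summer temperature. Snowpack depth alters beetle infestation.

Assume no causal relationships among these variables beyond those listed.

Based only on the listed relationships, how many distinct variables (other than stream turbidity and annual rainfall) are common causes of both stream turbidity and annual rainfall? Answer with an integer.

The common causes are: snowpack depth (to stream turbidity via snowpack depth → songbird abundance → litter depth → stream turbidity; to annual rainfall via snowpack depth → beetle infestation → annual rainfall).
Every other variable lacks a causal path to at least one of stream turbidity and annual rainfall.

1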